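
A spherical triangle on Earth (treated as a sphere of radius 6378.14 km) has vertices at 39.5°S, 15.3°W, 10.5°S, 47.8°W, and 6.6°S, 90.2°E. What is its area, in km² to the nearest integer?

Side lengths (central angles): a = 2.3531, b = 1.7029, c = 0.7139 rad; semiperimeter s = 2.3850.
By l'Huilier's theorem, tan(E/4) = √[tan(s/2) tan((s−a)/2) tan((s−b)/2) tan((s−c)/2)], giving spherical excess E = 0.4991 rad.
Area = E·R² = 0.4991 × (6378.14)² ≈ 20303810 km².

20303810 km²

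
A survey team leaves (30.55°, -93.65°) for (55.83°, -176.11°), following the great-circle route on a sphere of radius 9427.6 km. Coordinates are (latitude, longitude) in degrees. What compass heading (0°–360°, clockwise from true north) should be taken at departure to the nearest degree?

Δλ = -82.460° = -1.4392 rad.
y = sin Δλ · cos φ₂ = (-0.9914)(0.5617) = -0.5568
x = cos φ₁ sin φ₂ − sin φ₁ cos φ₂ cos Δλ = (0.8612)(0.8274) − (0.5083)(0.5617)(0.1312) = 0.6751
θ = atan2(y, x) = -39.52°; adding 360° gives 320°.

320°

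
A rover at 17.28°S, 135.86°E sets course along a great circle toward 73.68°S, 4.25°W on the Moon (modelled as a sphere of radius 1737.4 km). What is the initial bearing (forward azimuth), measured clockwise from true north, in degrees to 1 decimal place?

With φ₁ = -0.3016, φ₂ = -1.2860, Δλ = -2.4454 rad, the forward-azimuth formula gives
θ = atan2( sin Δλ cos φ₂ , cos φ₁ sin φ₂ − sin φ₁ cos φ₂ cos Δλ ) = atan2(-0.1802, -0.9804) = -169.58°.
Adding 360° brings this into [0°, 360°): 190.4°.

190.4°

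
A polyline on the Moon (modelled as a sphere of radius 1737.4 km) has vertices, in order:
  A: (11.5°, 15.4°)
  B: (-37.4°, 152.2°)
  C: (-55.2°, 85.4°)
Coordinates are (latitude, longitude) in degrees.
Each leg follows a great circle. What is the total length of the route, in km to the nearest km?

5485 km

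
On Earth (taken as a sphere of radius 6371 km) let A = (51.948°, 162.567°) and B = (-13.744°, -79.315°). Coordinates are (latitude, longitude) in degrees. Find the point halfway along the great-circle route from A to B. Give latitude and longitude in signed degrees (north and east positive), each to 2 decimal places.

Central angle δ = 2.0592 rad. Interpolating on the sphere with fraction f = 0.5:
P = [sin((1−f)δ)·A + sin(fδ)·B] / sin δ = 0.9706·A + 0.9706·B in Cartesian coordinates,
giving P = (-0.3960, -0.7472, 0.5337), i.e. latitude 32.26°, longitude -117.92°.

32.26°, -117.92°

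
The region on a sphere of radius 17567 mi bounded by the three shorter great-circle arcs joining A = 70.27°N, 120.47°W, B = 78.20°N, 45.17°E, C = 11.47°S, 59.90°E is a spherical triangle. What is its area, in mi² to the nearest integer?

Side lengths (central angles): a = 1.5716, b = 2.1153, c = 0.5462 rad; semiperimeter s = 2.1166.
By l'Huilier's theorem, tan(E/4) = √[tan(s/2) tan((s−a)/2) tan((s−b)/2) tan((s−c)/2)], giving spherical excess E = 0.0698 rad.
Area = E·R² = 0.0698 × (17567)² ≈ 21548872 mi².

21548872 mi²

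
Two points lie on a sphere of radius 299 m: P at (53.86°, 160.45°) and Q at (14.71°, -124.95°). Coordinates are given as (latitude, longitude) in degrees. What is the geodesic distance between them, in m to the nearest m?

With latitudes φ₁ = 53.860°, φ₂ = 14.710° and longitude difference Δλ = 74.600°:
Haversine: a = sin²(Δφ/2) + cos φ₁ cos φ₂ sin²(Δλ/2) = 0.1123 + (0.5898)(0.9672)(0.3672) = 0.32173.
Central angle c = 2·arcsin(√a) = 1.20623 rad.
Distance = R·c = 299 × 1.2062 ≈ 361 m.

361 m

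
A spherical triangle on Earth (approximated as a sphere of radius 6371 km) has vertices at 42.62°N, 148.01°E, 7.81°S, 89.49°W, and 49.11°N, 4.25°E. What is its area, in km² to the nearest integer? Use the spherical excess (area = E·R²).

85321420 km²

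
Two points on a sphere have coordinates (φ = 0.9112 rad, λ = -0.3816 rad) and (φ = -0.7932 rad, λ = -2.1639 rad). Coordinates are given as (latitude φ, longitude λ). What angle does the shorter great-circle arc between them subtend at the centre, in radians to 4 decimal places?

With latitudes φ₁ = 52.208°, φ₂ = -45.447° and longitude difference Δλ = -102.118°:
Haversine: a = sin²(Δφ/2) + cos φ₁ cos φ₂ sin²(Δλ/2) = 0.5666 + (0.6128)(0.7016)(0.6050) = 0.82669.
Central angle c = 2·arcsin(√a) = 2.28284 rad.
So the angular separation is 2.2828 rad.

2.2828 rad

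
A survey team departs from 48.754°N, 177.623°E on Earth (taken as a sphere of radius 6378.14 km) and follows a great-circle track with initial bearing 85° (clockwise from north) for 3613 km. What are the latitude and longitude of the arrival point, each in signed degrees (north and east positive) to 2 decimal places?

Angular distance δ = d/R = 3613/6378.14 = 0.56647 rad; initial bearing θ = 1.4835 rad.
sin φ₂ = sin φ₁ cos δ + cos φ₁ sin δ cos θ = (0.7519)(0.8438) + (0.6593)(0.5367)(0.0872) = 0.6653, so φ₂ = 41.70°.
Δλ = atan2(sin θ sin δ cos φ₁, cos δ − sin φ₁ sin φ₂) = atan2(0.3525, 0.3436) = 45.731°.
λ₂ = 177.623° + 45.731° = 223.35° → -136.65° after wrapping to (−180°, 180°].

41.70°, -136.65°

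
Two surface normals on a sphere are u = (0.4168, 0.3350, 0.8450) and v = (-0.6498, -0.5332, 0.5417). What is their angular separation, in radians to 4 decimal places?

1.5625 rad

u·v = 0.0083; |u| = 1.0000, |v| = 1.0000.
cos θ = (u·v)/(|u||v|) = 0.0083, so θ = 1.5625 rad.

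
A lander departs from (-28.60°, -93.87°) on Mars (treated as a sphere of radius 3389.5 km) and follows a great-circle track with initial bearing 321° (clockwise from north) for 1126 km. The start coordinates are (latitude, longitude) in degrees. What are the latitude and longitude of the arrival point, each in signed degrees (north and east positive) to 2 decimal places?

Angular distance δ = d/R = 1126/3389.5 = 0.33220 rad; initial bearing θ = 5.6025 rad.
sin φ₂ = sin φ₁ cos δ + cos φ₁ sin δ cos θ = (-0.4787)(0.9453) + (0.8780)(0.3261)(0.7771) = -0.2300, so φ₂ = -13.30°.
Δλ = atan2(sin θ sin δ cos φ₁, cos δ − sin φ₁ sin φ₂) = atan2(-0.1802, 0.8352) = -12.175°.
λ₂ = -93.870° − 12.175° = -106.04°.

-13.30°, -106.04°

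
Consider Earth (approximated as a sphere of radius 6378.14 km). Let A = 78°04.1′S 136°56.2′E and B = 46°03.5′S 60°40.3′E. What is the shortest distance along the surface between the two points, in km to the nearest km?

4719 km

Let φ₁ = -1.3625 rad, φ₂ = -0.8039 rad, and Δλ = -1.3311 rad.
Haversine: a = sin²(Δφ/2) + cos φ₁ cos φ₂ sin²(Δλ/2) = 0.0760 + (0.2067)(0.6939)(0.3813) = 0.13072.
Central angle c = 2·arcsin(√a) = 0.73987 rad.
Distance = R·c = 6378.14 × 0.7399 ≈ 4719 km.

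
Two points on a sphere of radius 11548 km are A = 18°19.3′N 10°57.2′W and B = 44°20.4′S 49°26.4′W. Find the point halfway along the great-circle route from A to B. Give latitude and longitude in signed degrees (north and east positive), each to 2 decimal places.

Central angle δ = 1.2538 rad. Interpolating on the sphere with fraction f = 0.5:
P = [sin((1−f)δ)·A + sin(fδ)·B] / sin δ = 0.6174·A + 0.6174·B in Cartesian coordinates,
giving P = (0.8625, -0.4468, -0.2374), i.e. latitude -13.73°, longitude -27.39°.

-13.73°, -27.39°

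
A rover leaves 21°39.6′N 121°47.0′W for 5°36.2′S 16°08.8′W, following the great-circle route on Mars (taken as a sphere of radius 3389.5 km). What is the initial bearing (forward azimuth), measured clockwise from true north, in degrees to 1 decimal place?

89.5°

With φ₁ = 0.3780, φ₂ = -0.0978, Δλ = 1.8437 rad, the forward-azimuth formula gives
θ = atan2( sin Δλ cos φ₂ , cos φ₁ sin φ₂ − sin φ₁ cos φ₂ cos Δλ ) = atan2(0.9584, 0.0083) = 89.51°.
So the initial bearing is 89.5°.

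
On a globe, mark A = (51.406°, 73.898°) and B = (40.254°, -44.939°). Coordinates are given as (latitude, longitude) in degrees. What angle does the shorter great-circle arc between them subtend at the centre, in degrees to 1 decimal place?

With latitudes φ₁ = 51.406°, φ₂ = 40.254° and longitude difference Δλ = -118.837°:
Haversine: a = sin²(Δφ/2) + cos φ₁ cos φ₂ sin²(Δλ/2) = 0.0094 + (0.6238)(0.7632)(0.7412) = 0.36229.
Central angle c = 2·arcsin(√a) = 1.29177 rad.
So the angular separation is 74.0°.

74.0°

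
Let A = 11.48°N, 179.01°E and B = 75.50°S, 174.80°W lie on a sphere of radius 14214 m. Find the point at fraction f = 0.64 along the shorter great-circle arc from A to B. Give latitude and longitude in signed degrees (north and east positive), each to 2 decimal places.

The central angle between A and B is δ = 1.5195 rad.
With f = 0.64, the slerp weights are sin((1−f)δ)/sin δ = 0.5208 and sin(fδ)/sin δ = 0.8274.
Weighted sum of the unit vectors: (0.5208)·(-0.9798,0.0169,0.1990) + (0.8274)·(-0.2493,-0.0227,-0.9681) = (-0.7166, -0.0100, -0.6974).
Converting back: φ = atan2(z, √(x²+y²)) = -44.22°, λ = atan2(y, x) = -179.20°.

-44.22°, -179.20°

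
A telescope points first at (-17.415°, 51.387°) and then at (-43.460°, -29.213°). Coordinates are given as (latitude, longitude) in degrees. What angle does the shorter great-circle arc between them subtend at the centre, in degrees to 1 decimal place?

71.4°

With latitudes φ₁ = -17.415°, φ₂ = -43.460° and longitude difference Δλ = -80.600°:
cos c = sin φ₁ sin φ₂ + cos φ₁ cos φ₂ cos Δλ = (-0.2993)(-0.6878) + (0.9542)(0.7259)(0.1633) = 0.31898,
so c = arccos(0.31898) = 1.24614 rad.
So the angular separation is 71.4°.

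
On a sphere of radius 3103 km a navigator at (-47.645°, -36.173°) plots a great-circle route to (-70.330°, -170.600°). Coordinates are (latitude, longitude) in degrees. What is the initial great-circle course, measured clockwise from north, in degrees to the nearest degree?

Δλ = -134.427° = -2.3462 rad.
y = sin Δλ · cos φ₂ = (-0.7141)(0.3366) = -0.2404
x = cos φ₁ sin φ₂ − sin φ₁ cos φ₂ cos Δλ = (0.6737)(-0.9416) − (-0.7390)(0.3366)(-0.7000) = -0.8085
θ = atan2(y, x) = -163.44°; adding 360° gives 197°.

197°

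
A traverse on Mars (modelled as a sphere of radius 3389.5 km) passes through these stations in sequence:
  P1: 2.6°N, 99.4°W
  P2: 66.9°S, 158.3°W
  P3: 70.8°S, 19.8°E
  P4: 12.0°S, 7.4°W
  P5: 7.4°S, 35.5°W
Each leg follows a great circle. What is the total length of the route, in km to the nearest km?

12557 km

Leg P1→P2: central angle 1.4094 rad, distance 4777.1 km.
Leg P2→P3: central angle 0.7382 rad, distance 2502.0 km.
Leg P3→P4: central angle 1.0673 rad, distance 3617.8 km.
Leg P4→P5: central angle 0.4898 rad, distance 1660.1 km.
Total: 4777.1 + 2502.0 + 3617.8 + 1660.1 ≈ 12557 km.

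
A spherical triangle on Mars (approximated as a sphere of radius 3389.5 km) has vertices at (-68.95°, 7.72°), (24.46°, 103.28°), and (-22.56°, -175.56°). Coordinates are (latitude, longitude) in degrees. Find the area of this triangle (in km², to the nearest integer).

23046165 km²

Side lengths (central angles): a = 1.6005, b = 1.5439, c = 2.0022 rad; semiperimeter s = 2.5733.
By l'Huilier's theorem, tan(E/4) = √[tan(s/2) tan((s−a)/2) tan((s−b)/2) tan((s−c)/2)], giving spherical excess E = 2.0060 rad.
Area = E·R² = 2.0060 × (3389.5)² ≈ 23046165 km².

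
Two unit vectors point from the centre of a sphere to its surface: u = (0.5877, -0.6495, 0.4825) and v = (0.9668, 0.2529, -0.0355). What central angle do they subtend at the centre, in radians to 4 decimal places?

1.1736 rad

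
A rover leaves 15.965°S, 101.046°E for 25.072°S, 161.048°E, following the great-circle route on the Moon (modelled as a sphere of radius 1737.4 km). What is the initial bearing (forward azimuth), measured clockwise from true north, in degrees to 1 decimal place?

109.8°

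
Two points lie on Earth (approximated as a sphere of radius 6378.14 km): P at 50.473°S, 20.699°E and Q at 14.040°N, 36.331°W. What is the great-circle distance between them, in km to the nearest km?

In radians: φ₁ = -0.8809, φ₂ = 0.2450, Δλ = -57.030° = -0.9954 rad.
Haversine: a = sin²(Δφ/2) + cos φ₁ cos φ₂ sin²(Δλ/2) = 0.2848 + (0.6364)(0.9701)(0.2279) = 0.42556.
Central angle c = 2·arcsin(√a) = 1.42136 rad.
Distance = R·c = 6378.14 × 1.4214 ≈ 9066 km.

9066 km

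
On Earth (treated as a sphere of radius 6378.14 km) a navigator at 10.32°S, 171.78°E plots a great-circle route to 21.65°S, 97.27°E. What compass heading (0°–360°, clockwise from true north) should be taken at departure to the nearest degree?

250°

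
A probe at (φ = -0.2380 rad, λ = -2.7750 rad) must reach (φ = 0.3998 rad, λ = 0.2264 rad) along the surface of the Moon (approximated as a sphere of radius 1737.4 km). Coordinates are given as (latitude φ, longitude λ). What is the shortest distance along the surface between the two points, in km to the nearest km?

Let φ₁ = -0.2380 rad, φ₂ = 0.3998 rad, and Δλ = 3.0014 rad.
cos c = sin φ₁ sin φ₂ + cos φ₁ cos φ₂ cos Δλ = (-0.2358)(0.3892) + (0.9718)(0.9211)(-0.9902) = -0.97816,
so c = arccos(-0.97816) = 2.93220 rad.
Distance = R·c = 1737.4 × 2.9322 ≈ 5094 km.

5094 km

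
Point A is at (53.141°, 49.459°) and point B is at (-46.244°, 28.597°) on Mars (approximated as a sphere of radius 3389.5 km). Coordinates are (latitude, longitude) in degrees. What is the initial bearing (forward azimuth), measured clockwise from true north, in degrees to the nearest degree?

With φ₁ = 0.9275, φ₂ = -0.8071, Δλ = -0.3641 rad, the forward-azimuth formula gives
θ = atan2( sin Δλ cos φ₂ , cos φ₁ sin φ₂ − sin φ₁ cos φ₂ cos Δλ ) = atan2(-0.2463, -0.9503) = -165.47°.
Adding 360° brings this into [0°, 360°): 195°.

195°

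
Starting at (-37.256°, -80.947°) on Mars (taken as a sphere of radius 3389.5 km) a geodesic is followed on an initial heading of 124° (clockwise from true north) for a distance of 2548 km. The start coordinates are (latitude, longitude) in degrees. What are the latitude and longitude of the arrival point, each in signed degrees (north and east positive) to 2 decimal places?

-48.26°, -22.69°

Angular distance δ = d/R = 2548/3389.5 = 0.75173 rad; initial bearing θ = 2.1642 rad.
sin φ₂ = sin φ₁ cos δ + cos φ₁ sin δ cos θ = (-0.6054)(0.7305) + (0.7959)(0.6829)(-0.5592) = -0.7462, so φ₂ = -48.26°.
Δλ = atan2(sin θ sin δ cos φ₁, cos δ − sin φ₁ sin φ₂) = atan2(0.4506, 0.2788) = 58.256°.
λ₂ = -80.947° + 58.256° = -22.69°.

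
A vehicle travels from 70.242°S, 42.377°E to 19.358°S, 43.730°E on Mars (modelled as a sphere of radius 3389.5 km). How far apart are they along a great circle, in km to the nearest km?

In radians: φ₁ = -1.2260, φ₂ = -0.3379, Δλ = 1.353° = 0.0236 rad.
Haversine: a = sin²(Δφ/2) + cos φ₁ cos φ₂ sin²(Δλ/2) = 0.1846 + (0.3380)(0.9435)(0.0001) = 0.18460.
Central angle c = 2·arcsin(√a) = 0.88821 rad.
Distance = R·c = 3389.5 × 0.8882 ≈ 3011 km.

3011 km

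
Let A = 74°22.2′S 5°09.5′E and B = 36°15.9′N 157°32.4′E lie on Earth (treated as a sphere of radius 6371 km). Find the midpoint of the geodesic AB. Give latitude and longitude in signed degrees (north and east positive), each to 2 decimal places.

-32.59°, 145.13°

The central angle between A and B is δ = 2.4374 rad.
With f = 0.5, the slerp weights are sin((1−f)δ)/sin δ = 1.4498 and sin(fδ)/sin δ = 1.4498.
Weighted sum of the unit vectors: (1.4498)·(0.2683,0.0242,-0.9630) + (1.4498)·(-0.7451,0.3080,0.5915) = (-0.6913, 0.4817, -0.5386).
Converting back: φ = atan2(z, √(x²+y²)) = -32.59°, λ = atan2(y, x) = 145.13°.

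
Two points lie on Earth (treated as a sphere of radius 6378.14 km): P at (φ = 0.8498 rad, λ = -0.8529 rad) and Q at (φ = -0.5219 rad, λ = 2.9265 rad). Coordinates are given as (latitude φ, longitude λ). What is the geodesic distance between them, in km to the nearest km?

16312 km

In radians: φ₁ = 0.8498, φ₂ = -0.5219, Δλ = -143.456° = -2.5038 rad.
cos c = sin φ₁ sin φ₂ + cos φ₁ cos φ₂ cos Δλ = (0.7511)(-0.4985) + (0.6601)(0.8669)(-0.8034) = -0.83422,
so c = arccos(-0.83422) = 2.55751 rad.
Distance = R·c = 6378.14 × 2.5575 ≈ 16312 km.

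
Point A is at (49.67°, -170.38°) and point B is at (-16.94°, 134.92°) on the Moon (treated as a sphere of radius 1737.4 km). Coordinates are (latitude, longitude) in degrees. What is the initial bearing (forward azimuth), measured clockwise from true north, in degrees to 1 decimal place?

With φ₁ = 0.8669, φ₂ = -0.2957, Δλ = -0.9547 rad, the forward-azimuth formula gives
θ = atan2( sin Δλ cos φ₂ , cos φ₁ sin φ₂ − sin φ₁ cos φ₂ cos Δλ ) = atan2(-0.7807, -0.6100) = -128.00°.
Adding 360° brings this into [0°, 360°): 232.0°.

232.0°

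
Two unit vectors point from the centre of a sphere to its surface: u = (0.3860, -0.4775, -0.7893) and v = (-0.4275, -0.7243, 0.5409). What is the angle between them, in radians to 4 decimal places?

u·v = -0.2461; |u| = 1.0000, |v| = 1.0000.
cos θ = (u·v)/(|u||v|) = -0.2461, so θ = 1.8195 rad.

1.8195 rad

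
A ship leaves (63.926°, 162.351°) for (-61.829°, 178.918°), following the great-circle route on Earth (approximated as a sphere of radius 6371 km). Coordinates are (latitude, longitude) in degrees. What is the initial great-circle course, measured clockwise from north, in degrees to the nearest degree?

170°

With φ₁ = 1.1157, φ₂ = -1.0791, Δλ = 0.2891 rad, the forward-azimuth formula gives
θ = atan2( sin Δλ cos φ₂ , cos φ₁ sin φ₂ − sin φ₁ cos φ₂ cos Δλ ) = atan2(0.1346, -0.7939) = 170.38°.
So the initial bearing is 170°.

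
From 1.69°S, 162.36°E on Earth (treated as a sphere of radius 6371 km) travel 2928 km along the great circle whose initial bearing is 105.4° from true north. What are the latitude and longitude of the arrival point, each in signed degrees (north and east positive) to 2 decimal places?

Angular distance δ = d/R = 2928/6371 = 0.45958 rad; initial bearing θ = 1.8396 rad.
sin φ₂ = sin φ₁ cos δ + cos φ₁ sin δ cos θ = (-0.0295)(0.8962) + (0.9996)(0.4436)(-0.2656) = -0.1442, so φ₂ = -8.29°.
Δλ = atan2(sin θ sin δ cos φ₁, cos δ − sin φ₁ sin φ₂) = atan2(0.4275, 0.8920) = 25.605°.
λ₂ = 162.360° + 25.605° = 187.96° → -172.04° after wrapping to (−180°, 180°].

-8.29°, -172.04°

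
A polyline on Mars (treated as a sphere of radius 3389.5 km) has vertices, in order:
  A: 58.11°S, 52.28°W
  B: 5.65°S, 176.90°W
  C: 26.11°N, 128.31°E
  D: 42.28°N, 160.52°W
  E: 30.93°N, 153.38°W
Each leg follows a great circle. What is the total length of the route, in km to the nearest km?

13977 km

Leg A→B: central angle 1.7876 rad, distance 6059.0 km.
Leg B→C: central angle 1.0794 rad, distance 3658.5 km.
Leg C→D: central angle 1.0350 rad, distance 3508.2 km.
Leg D→E: central angle 0.2217 rad, distance 751.5 km.
Total: 6059.0 + 3658.5 + 3508.2 + 751.5 ≈ 13977 km.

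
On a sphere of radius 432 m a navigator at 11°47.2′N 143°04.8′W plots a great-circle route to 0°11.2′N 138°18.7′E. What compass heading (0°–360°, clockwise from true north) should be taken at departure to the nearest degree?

268°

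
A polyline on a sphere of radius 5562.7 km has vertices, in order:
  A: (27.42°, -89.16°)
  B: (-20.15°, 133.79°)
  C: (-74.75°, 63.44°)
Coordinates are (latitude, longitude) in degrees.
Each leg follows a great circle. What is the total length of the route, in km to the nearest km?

19969 km

Leg A→B: central angle 2.4474 rad, distance 13614.3 km.
Leg B→C: central angle 1.1424 rad, distance 6355.0 km.
Total: 13614.3 + 6355.0 ≈ 19969 km.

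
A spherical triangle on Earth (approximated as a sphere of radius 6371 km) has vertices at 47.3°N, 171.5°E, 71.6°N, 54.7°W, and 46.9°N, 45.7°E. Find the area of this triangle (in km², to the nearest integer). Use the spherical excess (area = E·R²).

20139465 km²

Side lengths (central angles): a = 0.8581, b = 1.3020, c = 0.9894 rad; semiperimeter s = 1.5747.
By l'Huilier's theorem, tan(E/4) = √[tan(s/2) tan((s−a)/2) tan((s−b)/2) tan((s−c)/2)], giving spherical excess E = 0.4962 rad.
Area = E·R² = 0.4962 × (6371)² ≈ 20139465 km².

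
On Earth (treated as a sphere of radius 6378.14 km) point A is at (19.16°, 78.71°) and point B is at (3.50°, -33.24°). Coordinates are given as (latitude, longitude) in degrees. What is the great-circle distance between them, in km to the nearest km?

12180 km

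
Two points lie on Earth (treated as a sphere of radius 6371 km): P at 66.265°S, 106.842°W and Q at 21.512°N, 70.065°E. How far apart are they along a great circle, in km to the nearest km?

15034 km

With latitudes φ₁ = -66.265°, φ₂ = 21.512° and longitude difference Δλ = 176.907°:
cos c = sin φ₁ sin φ₂ + cos φ₁ cos φ₂ cos Δλ = (-0.9154)(0.3667) + (0.4025)(0.9303)(-0.9985) = -0.70960,
so c = arccos(-0.70960) = 2.35973 rad.
Distance = R·c = 6371 × 2.3597 ≈ 15034 km.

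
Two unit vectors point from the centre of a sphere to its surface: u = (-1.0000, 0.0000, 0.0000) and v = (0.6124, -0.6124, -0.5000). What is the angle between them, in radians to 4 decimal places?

u·v = -0.6124; |u| = 1.0000, |v| = 1.0000.
cos θ = (u·v)/(|u||v|) = -0.6124, so θ = 2.2299 rad.

2.2299 rad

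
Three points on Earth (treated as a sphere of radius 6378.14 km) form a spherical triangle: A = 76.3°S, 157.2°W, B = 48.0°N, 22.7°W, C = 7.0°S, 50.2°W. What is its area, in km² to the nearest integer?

13206217 km²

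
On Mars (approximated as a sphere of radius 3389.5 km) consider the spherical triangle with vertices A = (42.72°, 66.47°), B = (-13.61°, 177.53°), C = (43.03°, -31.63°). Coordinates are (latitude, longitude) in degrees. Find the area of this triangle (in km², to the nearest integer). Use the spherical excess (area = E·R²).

Side lengths (central angles): a = 2.4671, b = 1.1731, c = 2.0001 rad; semiperimeter s = 2.8201.
By l'Huilier's theorem, tan(E/4) = √[tan(s/2) tan((s−a)/2) tan((s−b)/2) tan((s−c)/2)], giving spherical excess E = 2.4921 rad.
Area = E·R² = 2.4921 × (3389.5)² ≈ 28630642 km².

28630642 km²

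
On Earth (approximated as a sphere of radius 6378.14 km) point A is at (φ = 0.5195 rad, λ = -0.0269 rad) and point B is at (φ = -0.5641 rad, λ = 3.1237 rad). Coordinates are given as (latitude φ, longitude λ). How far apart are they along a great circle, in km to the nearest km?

19749 km

With latitudes φ₁ = 29.765°, φ₂ = -32.321° and longitude difference Δλ = -179.484°:
cos c = sin φ₁ sin φ₂ + cos φ₁ cos φ₂ cos Δλ = (0.4964)(-0.5347) + (0.8681)(0.8451)(-1.0000) = -0.99898,
so c = arccos(-0.99898) = 3.09633 rad.
Distance = R·c = 6378.14 × 3.0963 ≈ 19749 km.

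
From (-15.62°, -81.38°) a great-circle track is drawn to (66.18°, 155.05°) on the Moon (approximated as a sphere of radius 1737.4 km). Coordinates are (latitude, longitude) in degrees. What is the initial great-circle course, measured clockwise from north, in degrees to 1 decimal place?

337.7°

Δλ = -123.570° = -2.1567 rad.
y = sin Δλ · cos φ₂ = (-0.8332)(0.4039) = -0.3365
x = cos φ₁ sin φ₂ − sin φ₁ cos φ₂ cos Δλ = (0.9631)(0.9148) − (-0.2693)(0.4039)(-0.5530) = 0.8209
θ = atan2(y, x) = -22.29°; adding 360° gives 337.7°.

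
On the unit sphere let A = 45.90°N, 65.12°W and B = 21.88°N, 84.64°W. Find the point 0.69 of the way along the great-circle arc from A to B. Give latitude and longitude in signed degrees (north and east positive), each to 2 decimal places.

29.62°, -79.70°

Central angle δ = 0.5027 rad. Interpolating on the sphere with fraction f = 0.69:
P = [sin((1−f)δ)·A + sin(fδ)·B] / sin δ = 0.3221·A + 0.7056·B in Cartesian coordinates,
giving P = (0.1555, -0.8553, 0.4943), i.e. latitude 29.62°, longitude -79.70°.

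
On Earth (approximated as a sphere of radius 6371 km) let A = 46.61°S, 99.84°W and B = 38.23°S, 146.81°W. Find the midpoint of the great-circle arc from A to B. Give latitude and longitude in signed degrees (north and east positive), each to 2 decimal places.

-44.88°, -124.99°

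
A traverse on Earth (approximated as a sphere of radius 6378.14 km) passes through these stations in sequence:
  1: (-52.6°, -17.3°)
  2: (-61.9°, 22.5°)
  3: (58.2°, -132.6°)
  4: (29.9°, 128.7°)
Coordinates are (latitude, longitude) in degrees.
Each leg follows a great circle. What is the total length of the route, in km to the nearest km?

28870 km

Leg 1→2: central angle 0.4013 rad, distance 2559.4 km.
Leg 2→3: central angle 2.9168 rad, distance 18603.9 km.
Leg 3→4: central angle 1.2084 rad, distance 7707.0 km.
Total: 2559.4 + 18603.9 + 7707.0 ≈ 28870 km.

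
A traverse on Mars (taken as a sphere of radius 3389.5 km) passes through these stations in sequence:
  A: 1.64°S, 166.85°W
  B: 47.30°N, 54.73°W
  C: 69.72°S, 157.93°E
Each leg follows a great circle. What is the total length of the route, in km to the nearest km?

15296 km

Leg A→B: central angle 1.8507 rad, distance 6273.0 km.
Leg B→C: central angle 2.6621 rad, distance 9023.3 km.
Total: 6273.0 + 9023.3 ≈ 15296 km.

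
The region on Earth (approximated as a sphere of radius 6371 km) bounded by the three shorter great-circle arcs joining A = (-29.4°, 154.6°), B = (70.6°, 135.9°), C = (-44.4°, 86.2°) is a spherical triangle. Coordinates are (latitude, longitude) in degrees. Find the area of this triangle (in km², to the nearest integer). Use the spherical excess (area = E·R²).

54654085 km²

Side lengths (central angles): a = 2.1018, b = 0.9611, c = 1.7609 rad; semiperimeter s = 2.4119.
By l'Huilier's theorem, tan(E/4) = √[tan(s/2) tan((s−a)/2) tan((s−b)/2) tan((s−c)/2)], giving spherical excess E = 1.3465 rad.
Area = E·R² = 1.3465 × (6371)² ≈ 54654085 km².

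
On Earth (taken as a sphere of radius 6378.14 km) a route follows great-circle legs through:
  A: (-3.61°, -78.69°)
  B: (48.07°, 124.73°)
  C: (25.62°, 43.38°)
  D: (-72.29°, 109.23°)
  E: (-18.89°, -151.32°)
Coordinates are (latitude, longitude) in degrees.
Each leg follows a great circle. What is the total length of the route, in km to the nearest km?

Leg A→B: central angle 2.2900 rad, distance 14606.0 km.
Leg B→C: central angle 1.1458 rad, distance 7308.1 km.
Leg C→D: central angle 1.8752 rad, distance 11960.0 km.
Leg D→E: central angle 1.3066 rad, distance 8333.5 km.
Total: 14606.0 + 7308.1 + 11960.0 + 8333.5 ≈ 42208 km.

42208 km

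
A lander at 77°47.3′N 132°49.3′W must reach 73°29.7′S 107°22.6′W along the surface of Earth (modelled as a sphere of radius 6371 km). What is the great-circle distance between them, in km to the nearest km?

Let φ₁ = 1.3577 rad, φ₂ = -1.2827 rad, and Δλ = 0.4441 rad.
Haversine: a = sin²(Δφ/2) + cos φ₁ cos φ₂ sin²(Δλ/2) = 0.9385 + (0.2115)(0.2841)(0.0485) = 0.94142.
Central angle c = 2·arcsin(√a) = 2.65266 rad.
Distance = R·c = 6371 × 2.6527 ≈ 16900 km.

16900 km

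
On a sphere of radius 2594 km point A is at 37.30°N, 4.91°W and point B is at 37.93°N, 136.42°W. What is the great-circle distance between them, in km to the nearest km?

With latitudes φ₁ = 37.300°, φ₂ = 37.930° and longitude difference Δλ = -131.510°:
Haversine: a = sin²(Δφ/2) + cos φ₁ cos φ₂ sin²(Δλ/2) = 0.0000 + (0.7955)(0.7888)(0.8314) = 0.52167.
Central angle c = 2·arcsin(√a) = 1.61415 rad.
Distance = R·c = 2594 × 1.6141 ≈ 4187 km.

4187 km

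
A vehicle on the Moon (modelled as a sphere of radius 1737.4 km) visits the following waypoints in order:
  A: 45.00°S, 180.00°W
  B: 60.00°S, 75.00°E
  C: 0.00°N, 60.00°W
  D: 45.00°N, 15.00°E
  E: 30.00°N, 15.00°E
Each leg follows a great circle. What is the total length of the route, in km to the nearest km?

7998 km

Leg A→B: central angle 1.0229 rad, distance 1777.2 km.
Leg B→C: central angle 1.9322 rad, distance 3356.9 km.
Leg C→D: central angle 1.3867 rad, distance 2409.3 km.
Leg D→E: central angle 0.2618 rad, distance 454.9 km.
Total: 1777.2 + 3356.9 + 2409.3 + 454.9 ≈ 7998 km.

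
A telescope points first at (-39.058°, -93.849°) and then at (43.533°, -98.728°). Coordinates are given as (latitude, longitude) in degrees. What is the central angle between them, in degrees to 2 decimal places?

In radians: φ₁ = -0.6817, φ₂ = 0.7598, Δλ = -4.879° = -0.0852 rad.
cos c = sin φ₁ sin φ₂ + cos φ₁ cos φ₂ cos Δλ = (-0.6301)(0.6888) + (0.7765)(0.7250)(0.9964) = 0.12691,
so c = arccos(0.12691) = 1.44354 rad.
So the angular separation is 82.71°.

82.71°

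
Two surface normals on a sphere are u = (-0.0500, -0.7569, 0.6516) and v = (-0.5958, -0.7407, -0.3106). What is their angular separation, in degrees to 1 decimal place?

u·v = 0.3880; |u| = 1.0000, |v| = 1.0000.
cos θ = (u·v)/(|u||v|) = 0.3880, so θ = 67.2°.

67.2°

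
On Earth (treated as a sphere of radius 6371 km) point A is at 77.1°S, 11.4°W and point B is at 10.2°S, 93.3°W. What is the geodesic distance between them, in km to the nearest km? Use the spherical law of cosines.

8701 km

With latitudes φ₁ = -77.100°, φ₂ = -10.200° and longitude difference Δλ = -81.900°:
cos c = sin φ₁ sin φ₂ + cos φ₁ cos φ₂ cos Δλ = (-0.9748)(-0.1771) + (0.2233)(0.9842)(0.1409) = 0.20357,
so c = arccos(0.20357) = 1.36579 rad.
Distance = R·c = 6371 × 1.3658 ≈ 8701 km.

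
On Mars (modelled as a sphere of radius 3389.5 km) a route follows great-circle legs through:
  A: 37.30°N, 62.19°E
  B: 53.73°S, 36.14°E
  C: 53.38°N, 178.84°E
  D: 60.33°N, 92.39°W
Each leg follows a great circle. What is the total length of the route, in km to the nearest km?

17578 km

Leg A→B: central angle 1.6366 rad, distance 5547.3 km.
Leg B→C: central angle 2.7593 rad, distance 9352.6 km.
Leg C→D: central angle 0.7902 rad, distance 2678.3 km.
Total: 5547.3 + 9352.6 + 2678.3 ≈ 17578 km.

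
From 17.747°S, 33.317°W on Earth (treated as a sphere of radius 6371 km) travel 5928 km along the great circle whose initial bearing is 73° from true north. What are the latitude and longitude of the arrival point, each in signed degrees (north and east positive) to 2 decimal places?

Angular distance δ = d/R = 5928/6371 = 0.93047 rad; initial bearing θ = 1.2741 rad.
sin φ₂ = sin φ₁ cos δ + cos φ₁ sin δ cos θ = (-0.3048)(0.5975) + (0.9524)(0.8019)(0.2924) = 0.0412, so φ₂ = 2.36°.
Δλ = atan2(sin θ sin δ cos φ₁, cos δ − sin φ₁ sin φ₂) = atan2(0.7304, 0.6100) = 50.131°.
λ₂ = -33.317° + 50.131° = 16.81°.

2.36°, 16.81°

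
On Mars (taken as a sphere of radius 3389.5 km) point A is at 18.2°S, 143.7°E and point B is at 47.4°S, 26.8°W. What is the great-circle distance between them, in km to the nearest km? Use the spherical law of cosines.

6735 km

In radians: φ₁ = -0.3176, φ₂ = -0.8273, Δλ = -170.500° = -2.9758 rad.
cos c = sin φ₁ sin φ₂ + cos φ₁ cos φ₂ cos Δλ = (-0.3123)(-0.7361) + (0.9500)(0.6769)(-0.9863) = -0.40429,
so c = arccos(-0.40429) = 1.98699 rad.
Distance = R·c = 3389.5 × 1.9870 ≈ 6735 km.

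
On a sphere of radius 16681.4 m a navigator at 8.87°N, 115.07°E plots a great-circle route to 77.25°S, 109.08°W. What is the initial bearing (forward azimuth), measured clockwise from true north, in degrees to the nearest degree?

171°

With φ₁ = 0.1548, φ₂ = -1.3483, Δλ = 2.3710 rad, the forward-azimuth formula gives
θ = atan2( sin Δλ cos φ₂ , cos φ₁ sin φ₂ − sin φ₁ cos φ₂ cos Δλ ) = atan2(0.1537, -0.9393) = 170.71°.
So the initial bearing is 171°.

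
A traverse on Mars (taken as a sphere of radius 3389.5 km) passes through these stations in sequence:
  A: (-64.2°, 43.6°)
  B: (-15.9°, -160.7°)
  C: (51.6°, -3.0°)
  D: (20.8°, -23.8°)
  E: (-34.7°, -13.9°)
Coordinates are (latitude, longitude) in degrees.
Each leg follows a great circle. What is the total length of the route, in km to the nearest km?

19461 km

Leg A→B: central angle 1.7061 rad, distance 5782.7 km.
Leg B→C: central angle 2.4456 rad, distance 8289.3 km.
Leg C→D: central angle 0.6074 rad, distance 2058.9 km.
Leg D→E: central angle 0.9825 rad, distance 3330.1 km.
Total: 5782.7 + 8289.3 + 2058.9 + 3330.1 ≈ 19461 km.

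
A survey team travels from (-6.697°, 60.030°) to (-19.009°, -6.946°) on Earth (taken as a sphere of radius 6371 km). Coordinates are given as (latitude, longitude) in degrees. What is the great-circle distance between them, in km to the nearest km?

7349 km

In radians: φ₁ = -0.1169, φ₂ = -0.3318, Δλ = -66.976° = -1.1690 rad.
cos c = sin φ₁ sin φ₂ + cos φ₁ cos φ₂ cos Δλ = (-0.1166)(-0.3257) + (0.9932)(0.9455)(0.3911) = 0.40525,
so c = arccos(0.40525) = 1.15354 rad.
Distance = R·c = 6371 × 1.1535 ≈ 7349 km.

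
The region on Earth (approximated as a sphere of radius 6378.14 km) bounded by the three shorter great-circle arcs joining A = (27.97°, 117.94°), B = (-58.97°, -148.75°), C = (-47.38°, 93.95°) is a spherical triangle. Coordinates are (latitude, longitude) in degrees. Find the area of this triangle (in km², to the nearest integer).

41129815 km²

Side lengths (central angles): a = 1.0810, b = 1.3682, c = 2.0133 rad; semiperimeter s = 2.2312.
By l'Huilier's theorem, tan(E/4) = √[tan(s/2) tan((s−a)/2) tan((s−b)/2) tan((s−c)/2)], giving spherical excess E = 1.0110 rad.
Area = E·R² = 1.0110 × (6378.14)² ≈ 41129815 km².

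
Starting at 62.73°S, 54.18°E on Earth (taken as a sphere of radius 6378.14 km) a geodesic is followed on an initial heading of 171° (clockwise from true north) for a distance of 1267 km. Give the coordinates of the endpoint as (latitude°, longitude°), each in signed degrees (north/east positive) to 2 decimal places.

Angular distance δ = d/R = 1267/6378.14 = 0.19865 rad; initial bearing θ = 2.9845 rad.
sin φ₂ = sin φ₁ cos δ + cos φ₁ sin δ cos θ = (-0.8889)(0.9803) + (0.4582)(0.1973)(-0.9877) = -0.9607, so φ₂ = -73.88°.
Δλ = atan2(sin θ sin δ cos φ₁, cos δ − sin φ₁ sin φ₂) = atan2(0.0141, 0.1264) = 6.384°.
λ₂ = 54.180° + 6.384° = 60.56°.

-73.88°, 60.56°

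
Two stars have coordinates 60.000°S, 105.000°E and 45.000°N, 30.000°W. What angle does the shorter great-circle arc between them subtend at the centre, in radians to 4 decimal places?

2.6107 rad

Let φ₁ = -1.0472 rad, φ₂ = 0.7854 rad, and Δλ = -2.3562 rad.
Haversine: a = sin²(Δφ/2) + cos φ₁ cos φ₂ sin²(Δλ/2) = 0.6294 + (0.5000)(0.7071)(0.8536) = 0.93119.
Central angle c = 2·arcsin(√a) = 2.61073 rad.
So the angular separation is 2.6107 rad.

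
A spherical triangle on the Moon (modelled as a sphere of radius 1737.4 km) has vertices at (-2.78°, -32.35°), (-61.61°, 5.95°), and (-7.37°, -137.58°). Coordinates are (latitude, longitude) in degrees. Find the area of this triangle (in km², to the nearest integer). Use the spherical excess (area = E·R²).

4638556 km²

Side lengths (central angles): a = 1.8404, b = 1.8276, c = 1.1425 rad; semiperimeter s = 2.4052.
By l'Huilier's theorem, tan(E/4) = √[tan(s/2) tan((s−a)/2) tan((s−b)/2) tan((s−c)/2)], giving spherical excess E = 1.5367 rad.
Area = E·R² = 1.5367 × (1737.4)² ≈ 4638556 km².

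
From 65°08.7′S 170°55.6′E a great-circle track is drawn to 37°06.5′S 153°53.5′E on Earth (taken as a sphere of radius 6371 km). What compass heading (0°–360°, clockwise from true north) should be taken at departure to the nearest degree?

With φ₁ = -1.1370, φ₂ = -0.6477, Δλ = -0.2973 rad, the forward-azimuth formula gives
θ = atan2( sin Δλ cos φ₂ , cos φ₁ sin φ₂ − sin φ₁ cos φ₂ cos Δλ ) = atan2(-0.2336, 0.4383) = -28.06°.
Adding 360° brings this into [0°, 360°): 332°.

332°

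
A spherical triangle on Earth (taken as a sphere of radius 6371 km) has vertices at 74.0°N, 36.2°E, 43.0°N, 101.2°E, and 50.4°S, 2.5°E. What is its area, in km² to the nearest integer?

61247783 km²

Side lengths (central angles): a = 2.2093, b = 2.2074, c = 0.7366 rad; semiperimeter s = 2.5767.
By l'Huilier's theorem, tan(E/4) = √[tan(s/2) tan((s−a)/2) tan((s−b)/2) tan((s−c)/2)], giving spherical excess E = 1.5090 rad.
Area = E·R² = 1.5090 × (6371)² ≈ 61247783 km².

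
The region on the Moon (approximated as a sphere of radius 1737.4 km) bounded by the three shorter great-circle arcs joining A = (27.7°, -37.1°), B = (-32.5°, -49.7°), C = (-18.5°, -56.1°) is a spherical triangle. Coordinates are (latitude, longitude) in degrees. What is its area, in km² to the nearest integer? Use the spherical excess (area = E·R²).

Side lengths (central angles): a = 0.2642, b = 0.8679, c = 1.0713 rad; semiperimeter s = 1.1017.
By l'Huilier's theorem, tan(E/4) = √[tan(s/2) tan((s−a)/2) tan((s−b)/2) tan((s−c)/2)], giving spherical excess E = 0.0884 rad.
Area = E·R² = 0.0884 × (1737.4)² ≈ 266711 km².

266711 km²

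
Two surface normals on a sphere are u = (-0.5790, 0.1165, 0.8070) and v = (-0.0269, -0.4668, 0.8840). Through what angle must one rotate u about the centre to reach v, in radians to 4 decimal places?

0.8305 rad

u·v = 0.6746; |u| = 1.0000, |v| = 1.0000.
cos θ = (u·v)/(|u||v|) = 0.6745, so θ = 0.8305 rad.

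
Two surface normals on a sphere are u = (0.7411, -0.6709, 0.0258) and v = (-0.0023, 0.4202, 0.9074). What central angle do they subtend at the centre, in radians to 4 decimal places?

1.8340 rad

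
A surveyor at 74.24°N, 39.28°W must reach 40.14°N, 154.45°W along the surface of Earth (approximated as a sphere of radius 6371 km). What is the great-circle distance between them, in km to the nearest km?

6433 km

In radians: φ₁ = 1.2957, φ₂ = 0.7006, Δλ = -115.170° = -2.0101 rad.
Haversine: a = sin²(Δφ/2) + cos φ₁ cos φ₂ sin²(Δλ/2) = 0.0860 + (0.2716)(0.7645)(0.7127) = 0.23394.
Central angle c = 2·arcsin(√a) = 1.00970 rad.
Distance = R·c = 6371 × 1.0097 ≈ 6433 km.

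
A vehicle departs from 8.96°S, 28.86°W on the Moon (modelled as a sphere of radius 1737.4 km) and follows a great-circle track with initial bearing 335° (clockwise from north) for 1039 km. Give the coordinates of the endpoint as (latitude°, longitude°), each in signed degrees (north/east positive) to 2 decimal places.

Angular distance δ = d/R = 1039/1737.4 = 0.59802 rad; initial bearing θ = 5.8469 rad.
sin φ₂ = sin φ₁ cos δ + cos φ₁ sin δ cos θ = (-0.1557)(0.8265) + (0.9878)(0.5630)(0.9063) = 0.3753, so φ₂ = 22.04°.
Δλ = atan2(sin θ sin δ cos φ₁, cos δ − sin φ₁ sin φ₂) = atan2(-0.2350, 0.8849) = -14.875°.
λ₂ = -28.860° − 14.875° = -43.73°.

22.04°, -43.73°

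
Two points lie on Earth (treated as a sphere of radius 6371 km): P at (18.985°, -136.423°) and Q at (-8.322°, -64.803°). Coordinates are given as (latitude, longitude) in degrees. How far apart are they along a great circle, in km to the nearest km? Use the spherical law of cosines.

With latitudes φ₁ = 18.985°, φ₂ = -8.322° and longitude difference Δλ = 71.620°:
cos c = sin φ₁ sin φ₂ + cos φ₁ cos φ₂ cos Δλ = (0.3253)(-0.1447) + (0.9456)(0.9895)(0.3153) = 0.24794,
so c = arccos(0.24794) = 1.32024 rad.
Distance = R·c = 6371 × 1.3202 ≈ 8411 km.

8411 km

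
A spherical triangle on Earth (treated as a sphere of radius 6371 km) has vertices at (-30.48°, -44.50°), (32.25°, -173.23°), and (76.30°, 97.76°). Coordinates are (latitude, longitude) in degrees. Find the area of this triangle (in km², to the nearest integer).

Side lengths (central angles): a = 1.0217, b = 2.2839, c = 2.3843 rad; semiperimeter s = 2.8450.
By l'Huilier's theorem, tan(E/4) = √[tan(s/2) tan((s−a)/2) tan((s−b)/2) tan((s−c)/2)], giving spherical excess E = 2.6096 rad.
Area = E·R² = 2.6096 × (6371)² ≈ 105921028 km².

105921028 km²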